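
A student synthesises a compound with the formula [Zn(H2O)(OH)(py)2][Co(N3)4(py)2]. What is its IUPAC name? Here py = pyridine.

aquahydroxobis(pyridine)zinc(II) tetraazidobis(pyridine)cobaltate(III)

Both ions are complex: the cation is named first with the plain metal name, the anion second with the -ate form; each ion's ligands are alphabetised independently.
Zinc is always +2 in its complexes; the cation's ligand charges sum to -1, so the complex cation is 1+.
A 1:1 salt means the anion carries the equal and opposite charge, 1−.
Anion: ligand charges sum to -4; for the ion to be 1−, Co = +3.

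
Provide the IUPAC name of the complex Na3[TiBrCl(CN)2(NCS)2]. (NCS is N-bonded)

sodium bromochlorodicyanodiisothiocyanatotitanate(III)

The 3 sodium counter-ions carry a total charge of +3, so each complex ion is 3−.
Ligand charges: 2×isothiocyanato (-1 each), 1×bromo (-1 each), 2×cyano (-1 each), 1×chloro (-1 each); total -6. So Ti + (-6) = 3−, giving Ti = +3.
Ligands are named alphabetically: bromo before chloro before cyano before isothiocyanato.
The complex ion is anionic, so titanium takes the -ate form titanate(III).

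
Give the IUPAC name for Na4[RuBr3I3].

sodium tribromotriiodoruthenate(II)

The 4 sodium counter-ions carry a total charge of +4, so each complex ion is 4−.
Ligand charges: 3×iodo (-1 each), 3×bromo (-1 each); total -6. So Ru + (-6) = 4−, giving Ru = +2.
The complex ion is anionic, so ruthenium takes the -ate form ruthenate(II).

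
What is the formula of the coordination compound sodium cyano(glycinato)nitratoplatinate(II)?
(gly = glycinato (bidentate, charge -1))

Ligands: 1 cyano (CN, -1), 1 glycinato (gly, -1), 1 nitrato (NO3, -1). Ligand charge sum = -3.
Charge balance with sodium (+1) requires 1 complex ion per 1 sodium.

Na[Pt(CN)(gly)(NO3)]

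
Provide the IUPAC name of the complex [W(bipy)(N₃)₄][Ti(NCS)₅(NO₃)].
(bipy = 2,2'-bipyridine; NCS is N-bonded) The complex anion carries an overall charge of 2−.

tetraazido(2,2'-bipyridine)tungsten(VI) pentaisothiocyanatonitratotitanate(IV)

Both ions are complex: the cation is named first with the plain metal name, the anion second with the -ate form; each ion's ligands are alphabetised independently.
The complex anion is given as 2−; its ligand charges sum to -6, so Ti = +4.
A 1:1 salt means the cation carries the equal and opposite charge, 2+.
Cation: ligand charges sum to -4; for the ion to be 2+, W = +6.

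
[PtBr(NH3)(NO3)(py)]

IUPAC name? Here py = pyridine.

There is no counter-ion, so the complex is neutral overall.
Ligand charges: 1×ammine (neutral), 1×pyridine (neutral), 1×nitrato (-1 each), 1×bromo (-1 each); total -2. So Pt + (-2) = 0, giving Pt = +2.
Ligands are named alphabetically: ammine before bromo before nitrato before pyridine.

amminebromonitrato(pyridine)platinum(II)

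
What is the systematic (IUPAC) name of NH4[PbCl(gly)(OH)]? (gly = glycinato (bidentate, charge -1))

ammonium chloro(glycinato)hydroxoplumbate(II)

The 1 ammonium counter-ion carries a total charge of +1, so each complex ion is 1−.
Ligand charges: 1×chloro (-1 each), 1×glycinato (-1 each), 1×hydroxo (-1 each); total -3. So Pb + (-3) = 1−, giving Pb = +2.
Ligands are named alphabetically: chloro before glycinato before hydroxo.
The complex ion is anionic, so lead takes the -ate form plumbate(II).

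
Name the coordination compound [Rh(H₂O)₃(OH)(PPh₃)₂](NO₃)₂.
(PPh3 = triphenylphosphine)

The 2 nitrate counter-ions carry a total charge of -2, so each complex ion is 2+.
Ligand charges: 2×triphenylphosphine (neutral), 3×aqua (neutral), 1×hydroxo (-1 each); total -1. So Rh + (-1) = 2+, giving Rh = +3.
Ligands are named alphabetically: aqua before hydroxo before triphenylphosphine.

triaquahydroxobis(triphenylphosphine)rhodium(III) nitrate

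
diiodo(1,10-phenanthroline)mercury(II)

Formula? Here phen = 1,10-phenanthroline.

Ligands: 1 1,10-phenanthroline (phen, neutral), 2 iodo (I, -1). Ligand charge sum = -2.
With Hg in oxidation state +2, the complex ion is [Hg...].

[HgI2(phen)]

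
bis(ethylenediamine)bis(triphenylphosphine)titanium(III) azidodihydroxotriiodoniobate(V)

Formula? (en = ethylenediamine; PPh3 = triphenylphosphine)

Cation [Ti…]: ligand charges 0, Ti(III) ⇒ ion charge 3+.
Anion [Nb…]: ligand charges -6, Nb(V) ⇒ ion charge 1−.
One 3+ cation requires 3 of the 1− anion.

[Ti(en)2(PPh3)2][NbI3(N3)(OH)2]3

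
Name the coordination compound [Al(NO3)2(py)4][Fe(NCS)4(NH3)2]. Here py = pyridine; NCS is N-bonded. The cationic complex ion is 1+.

dinitratotetrakis(pyridine)aluminium(III) diamminetetraisothiocyanatoferrate(III)

Both ions are complex: the cation is named first with the plain metal name, the anion second with the -ate form; each ion's ligands are alphabetised independently.
The complex cation is given as 1+; its ligand charges sum to -2, so Al = +3.
A 1:1 salt means the anion carries the equal and opposite charge, 1−.
Anion: ligand charges sum to -4; for the ion to be 1−, Fe = +3.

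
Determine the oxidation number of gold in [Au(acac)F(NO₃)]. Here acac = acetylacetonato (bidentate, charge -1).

No counter-ion: the bracketed complex is neutral.
Ligand charges: 1×acac = -1; 1×NO3 = -1; 1×F = -1; sum -3.
Au + (-3) = 0 ⇒ Au is +3.

+3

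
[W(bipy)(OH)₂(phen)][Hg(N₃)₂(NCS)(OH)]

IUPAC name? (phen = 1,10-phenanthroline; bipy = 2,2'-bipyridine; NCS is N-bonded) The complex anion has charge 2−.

Both ions are complex: the cation is named first with the plain metal name, the anion second with the -ate form; each ion's ligands are alphabetised independently.
The complex anion is given as 2−; its ligand charges sum to -4, so Hg = +2.
A 1:1 salt means the cation carries the equal and opposite charge, 2+.
Cation: ligand charges sum to -2; for the ion to be 2+, W = +4.

(2,2'-bipyridine)dihydroxo(1,10-phenanthroline)tungsten(IV) diazidohydroxoisothiocyanatomercurate(II)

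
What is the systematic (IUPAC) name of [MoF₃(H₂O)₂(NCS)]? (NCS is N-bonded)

diaquatrifluoroisothiocyanatomolybdenum(IV)

There is no counter-ion, so the complex is neutral overall.
Ligand charges: 1×isothiocyanato (-1 each), 3×fluoro (-1 each), 2×aqua (neutral); total -4. So Mo + (-4) = 0, giving Mo = +4.
Ligands are named alphabetically: aqua before fluoro before isothiocyanato.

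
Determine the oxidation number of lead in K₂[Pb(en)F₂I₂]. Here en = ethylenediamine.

2 potassium outside the brackets (+1 each) → the complex ion is 2−.
Ligand charges: 2×I = -2; 2×F = -2; 1×en neutral; sum -4.
Pb + (-4) = 2− ⇒ Pb is +2.

+2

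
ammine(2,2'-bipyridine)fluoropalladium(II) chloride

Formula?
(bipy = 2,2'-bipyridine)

[Pd(bipy)F(NH3)]Cl

Ligands: 1 fluoro (F, -1), 1 2,2'-bipyridine (bipy, neutral), 1 ammine (NH3, neutral). Ligand charge sum = -1.
With Pd in oxidation state +2, the complex ion is [Pd...]^1+.
Charge balance with chloride (-1) requires 1 complex ion per 1 chloride.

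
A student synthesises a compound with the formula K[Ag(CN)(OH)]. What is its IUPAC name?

potassium cyanohydroxoargentate(I)

The 1 potassium counter-ion carries a total charge of +1, so each complex ion is 1−.
Ligand charges: 1×cyano (-1 each), 1×hydroxo (-1 each); total -2. So Ag + (-2) = 1−, giving Ag = +1.
Ligands are named alphabetically: cyano before hydroxo.
The complex ion is anionic, so silver takes the -ate form argentate(I).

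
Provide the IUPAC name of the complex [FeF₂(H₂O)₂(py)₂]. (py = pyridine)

diaquadifluorobis(pyridine)iron(II)

There is no counter-ion, so the complex is neutral overall.
Ligand charges: 2×pyridine (neutral), 2×aqua (neutral), 2×fluoro (-1 each); total -2. So Fe + (-2) = 0, giving Fe = +2.
Ligands are named alphabetically: aqua before fluoro before pyridine.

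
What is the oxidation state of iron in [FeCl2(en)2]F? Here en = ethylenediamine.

1 fluoride outside the brackets (-1 each) → the complex ion is 1+.
Ligand charges: 2×Cl = -2; 2×en neutral; sum -2.
Fe + (-2) = 1+ ⇒ Fe is +3.

+3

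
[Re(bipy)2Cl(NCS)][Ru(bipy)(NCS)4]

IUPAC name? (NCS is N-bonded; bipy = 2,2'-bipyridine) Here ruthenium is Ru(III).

Both ions are complex: the cation is named first with the plain metal name, the anion second with the -ate form; each ion's ligands are alphabetised independently.
Ru is given as +3; the anion's ligand charges sum to -4, so the complex anion is 1−.
A 1:1 salt means the cation carries the equal and opposite charge, 1+.
Cation: ligand charges sum to -2; for the ion to be 1+, Re = +3.

bis(2,2'-bipyridine)chloroisothiocyanatorhenium(III) (2,2'-bipyridine)tetraisothiocyanatoruthenate(III)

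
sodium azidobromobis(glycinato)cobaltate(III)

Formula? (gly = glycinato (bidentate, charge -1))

Ligands: 1 azido (N3, -1), 2 glycinato (gly, -1), 1 bromo (Br, -1). Ligand charge sum = -4.
With Co in oxidation state +3, the complex ion is [Co...]^1−.
Charge balance with sodium (+1) requires 1 complex ion per 1 sodium.

Na[CoBr(gly)2(N3)]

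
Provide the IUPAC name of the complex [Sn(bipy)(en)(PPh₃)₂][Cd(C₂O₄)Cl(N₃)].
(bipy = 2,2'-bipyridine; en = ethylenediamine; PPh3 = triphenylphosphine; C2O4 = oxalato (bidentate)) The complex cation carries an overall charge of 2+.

(2,2'-bipyridine)(ethylenediamine)bis(triphenylphosphine)tin(II) azidochlorooxalatocadmate(II)

The complex cation is given as 2+; its ligand charges sum to 0, so Sn = +2.
A 1:1 salt means the anion carries the equal and opposite charge, 2−.
Anion: ligand charges sum to -4; for the ion to be 2−, Cd = +2.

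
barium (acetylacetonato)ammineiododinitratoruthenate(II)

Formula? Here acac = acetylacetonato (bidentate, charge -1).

Ba[Ru(acac)I(NH3)(NO3)2]

Ligands: 2 nitrato (NO3, -1), 1 iodo (I, -1), 1 ammine (NH3, neutral), 1 acetylacetonato (acac, -1). Ligand charge sum = -4.
With Ru in oxidation state +2, the complex ion is [Ru...]^2−.
Charge balance with barium (+2) requires 1 complex ion per 1 barium.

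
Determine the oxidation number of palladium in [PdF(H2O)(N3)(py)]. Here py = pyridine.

No counter-ion: the bracketed complex is neutral.
Ligand charges: 1×N3 = -1; 1×F = -1; 1×py neutral; 1×H2O neutral; sum -2.
Pd + (-2) = 0 ⇒ Pd is +2.

+2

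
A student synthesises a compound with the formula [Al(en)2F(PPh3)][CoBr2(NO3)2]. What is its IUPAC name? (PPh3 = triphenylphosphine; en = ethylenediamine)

bis(ethylenediamine)fluoro(triphenylphosphine)aluminium(III) dibromodinitratocobaltate(II)

Both ions are complex: the cation is named first with the plain metal name, the anion second with the -ate form; each ion's ligands are alphabetised independently.
Aluminium is always +3 in its complexes; the cation's ligand charges sum to -1, so the complex cation is 2+.
A 1:1 salt means the anion carries the equal and opposite charge, 2−.
Anion: ligand charges sum to -4; for the ion to be 2−, Co = +2.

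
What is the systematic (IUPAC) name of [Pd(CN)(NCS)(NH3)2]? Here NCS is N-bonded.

There is no counter-ion, so the complex is neutral overall.
Ligand charges: 2×ammine (neutral), 1×isothiocyanato (-1 each), 1×cyano (-1 each); total -2. So Pd + (-2) = 0, giving Pd = +2.
Ligands are named alphabetically: ammine before cyano before isothiocyanato.

diamminecyanoisothiocyanatopalladium(II)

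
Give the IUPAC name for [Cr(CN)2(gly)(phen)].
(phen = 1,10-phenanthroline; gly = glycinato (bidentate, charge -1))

There is no counter-ion, so the complex is neutral overall.
Ligand charges: 1×1,10-phenanthroline (neutral), 2×cyano (-1 each), 1×glycinato (-1 each); total -3. So Cr + (-3) = 0, giving Cr = +3.
Ligands are named alphabetically: cyano before glycinato before phenanthroline.

dicyano(glycinato)(1,10-phenanthroline)chromium(III)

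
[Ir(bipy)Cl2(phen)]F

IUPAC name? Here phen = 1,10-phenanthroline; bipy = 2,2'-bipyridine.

The 1 fluoride counter-ion carries a total charge of -1, so each complex ion is 1+.
Ligand charges: 1×1,10-phenanthroline (neutral), 1×2,2'-bipyridine (neutral), 2×chloro (-1 each); total -2. So Ir + (-2) = 1+, giving Ir = +3.
Ligands are named alphabetically: bipyridine before chloro before phenanthroline.

(2,2'-bipyridine)dichloro(1,10-phenanthroline)iridium(III) fluoride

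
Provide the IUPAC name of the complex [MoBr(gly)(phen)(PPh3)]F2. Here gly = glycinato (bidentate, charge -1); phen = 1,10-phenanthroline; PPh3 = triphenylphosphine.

bromo(glycinato)(1,10-phenanthroline)(triphenylphosphine)molybdenum(IV) fluoride

The 2 fluoride counter-ions carry a total charge of -2, so each complex ion is 2+.
Ligand charges: 1×glycinato (-1 each), 1×1,10-phenanthroline (neutral), 1×bromo (-1 each), 1×triphenylphosphine (neutral); total -2. So Mo + (-2) = 2+, giving Mo = +4.
Ligands are named alphabetically: bromo before glycinato before phenanthroline before triphenylphosphine.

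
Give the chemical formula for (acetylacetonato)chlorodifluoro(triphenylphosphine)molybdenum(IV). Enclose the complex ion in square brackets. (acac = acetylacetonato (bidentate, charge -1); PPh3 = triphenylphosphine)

Ligands: 1 chloro (Cl, -1), 1 acetylacetonato (acac, -1), 2 fluoro (F, -1), 1 triphenylphosphine (PPh3, neutral). Ligand charge sum = -4.
With Mo in oxidation state +4, the complex ion is [Mo...].

[Mo(acac)ClF2(PPh3)]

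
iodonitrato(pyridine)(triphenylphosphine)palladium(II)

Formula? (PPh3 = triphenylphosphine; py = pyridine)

Ligands: 1 triphenylphosphine (PPh3, neutral), 1 pyridine (py, neutral), 1 nitrato (NO3, -1), 1 iodo (I, -1). Ligand charge sum = -2.
With Pd in oxidation state +2, the complex ion is [Pd...].

[PdI(NO3)(PPh3)(py)]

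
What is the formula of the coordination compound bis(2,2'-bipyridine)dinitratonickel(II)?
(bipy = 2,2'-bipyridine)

Ligands: 2 nitrato (NO3, -1), 2 2,2'-bipyridine (bipy, neutral). Ligand charge sum = -2.
With Ni in oxidation state +2, the complex ion is [Ni...].

[Ni(bipy)2(NO3)2]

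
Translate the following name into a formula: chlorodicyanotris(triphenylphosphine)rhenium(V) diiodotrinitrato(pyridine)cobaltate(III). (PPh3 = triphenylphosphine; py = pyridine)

Cation [Re…]: ligand charges -3, Re(V) ⇒ ion charge 2+.
Anion [Co…]: ligand charges -5, Co(III) ⇒ ion charge 2−.

[ReCl(CN)2(PPh3)3][CoI2(NO3)3(py)]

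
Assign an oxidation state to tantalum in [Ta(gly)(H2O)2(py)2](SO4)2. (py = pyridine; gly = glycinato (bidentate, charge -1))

2 sulfate outside the brackets (-2 each) → the complex ion is 4+.
Ligand charges: 2×py neutral; 1×gly = -1; 2×H2O neutral; sum -1.
Ta + (-1) = 4+ ⇒ Ta is +5.

+5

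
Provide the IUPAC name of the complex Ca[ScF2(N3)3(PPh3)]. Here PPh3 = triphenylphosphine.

The 1 calcium counter-ion carries a total charge of +2, so each complex ion is 2−.
Ligand charges: 3×azido (-1 each), 1×triphenylphosphine (neutral), 2×fluoro (-1 each); total -5. So Sc + (-5) = 2−, giving Sc = +3.
Ligands are named alphabetically: azido before fluoro before triphenylphosphine.
The complex ion is anionic, so scandium takes the -ate form scandate(III).

calcium triazidodifluoro(triphenylphosphine)scandate(III)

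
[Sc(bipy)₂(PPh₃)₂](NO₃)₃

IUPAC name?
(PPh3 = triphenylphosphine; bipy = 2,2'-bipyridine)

bis(2,2'-bipyridine)bis(triphenylphosphine)scandium(III) nitrate

The 3 nitrate counter-ions carry a total charge of -3, so each complex ion is 3+.
Ligand charges: 2×triphenylphosphine (neutral), 2×2,2'-bipyridine (neutral); total 0. So Sc + (0) = 3+, giving Sc = +3.
Ligands are named alphabetically: bipyridine before triphenylphosphine.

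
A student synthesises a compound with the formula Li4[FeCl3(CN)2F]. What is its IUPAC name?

lithium trichlorodicyanofluoroferrate(II)

The 4 lithium counter-ions carry a total charge of +4, so each complex ion is 4−.
Ligand charges: 1×fluoro (-1 each), 2×cyano (-1 each), 3×chloro (-1 each); total -6. So Fe + (-6) = 4−, giving Fe = +2.
Ligands are named alphabetically: chloro before cyano before fluoro.
The complex ion is anionic, so iron takes the -ate form ferrate(II).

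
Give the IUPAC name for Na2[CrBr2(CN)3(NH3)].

The 2 sodium counter-ions carry a total charge of +2, so each complex ion is 2−.
Ligand charges: 2×bromo (-1 each), 1×ammine (neutral), 3×cyano (-1 each); total -5. So Cr + (-5) = 2−, giving Cr = +3.
Ligands are named alphabetically: ammine before bromo before cyano.
The complex ion is anionic, so chromium takes the -ate form chromate(III).

sodium amminedibromotricyanochromate(III)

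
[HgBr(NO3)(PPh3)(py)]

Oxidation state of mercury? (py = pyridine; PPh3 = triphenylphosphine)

No counter-ion: the bracketed complex is neutral.
Ligand charges: 1×Br = -1; 1×py neutral; 1×NO3 = -1; 1×PPh3 neutral; sum -2.
Hg + (-2) = 0 ⇒ Hg is +2.

+2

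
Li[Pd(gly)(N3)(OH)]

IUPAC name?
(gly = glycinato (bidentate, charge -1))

The 1 lithium counter-ion carries a total charge of +1, so each complex ion is 1−.
Ligand charges: 1×azido (-1 each), 1×hydroxo (-1 each), 1×glycinato (-1 each); total -3. So Pd + (-3) = 1−, giving Pd = +2.
Ligands are named alphabetically: azido before glycinato before hydroxo.
The complex ion is anionic, so palladium takes the -ate form palladate(II).

lithium azido(glycinato)hydroxopalladate(II)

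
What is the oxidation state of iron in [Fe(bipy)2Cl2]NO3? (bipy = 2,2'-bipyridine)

1 nitrate outside the brackets (-1 each) → the complex ion is 1+.
Ligand charges: 2×Cl = -2; 2×bipy neutral; sum -2.
Fe + (-2) = 1+ ⇒ Fe is +3.

+3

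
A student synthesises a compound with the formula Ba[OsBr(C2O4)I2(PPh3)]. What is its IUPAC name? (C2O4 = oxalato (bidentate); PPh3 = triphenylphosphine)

The 1 barium counter-ion carries a total charge of +2, so each complex ion is 2−.
Ligand charges: 1×oxalato (-2 each), 1×triphenylphosphine (neutral), 1×bromo (-1 each), 2×iodo (-1 each); total -5. So Os + (-5) = 2−, giving Os = +3.
Ligands are named alphabetically: bromo before iodo before oxalato before triphenylphosphine.
The complex ion is anionic, so osmium takes the -ate form osmate(III).

barium bromodiiodooxalato(triphenylphosphine)osmate(III)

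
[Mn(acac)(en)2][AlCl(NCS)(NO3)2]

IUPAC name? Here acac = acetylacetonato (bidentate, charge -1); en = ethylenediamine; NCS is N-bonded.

Both ions are complex: the cation is named first with the plain metal name, the anion second with the -ate form; each ion's ligands are alphabetised independently.
Aluminium is always +3 in its complexes; the anion's ligand charges sum to -4, so the complex anion is 1−.
A 1:1 salt means the cation carries the equal and opposite charge, 1+.
Cation: ligand charges sum to -1; for the ion to be 1+, Mn = +2.

(acetylacetonato)bis(ethylenediamine)manganese(II) chloroisothiocyanatodinitratoaluminate(III)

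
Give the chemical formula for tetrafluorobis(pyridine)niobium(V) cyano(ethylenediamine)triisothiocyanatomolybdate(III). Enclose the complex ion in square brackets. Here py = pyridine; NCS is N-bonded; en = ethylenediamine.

Cation [Nb…]: ligand charges -4, Nb(V) ⇒ ion charge 1+.
Anion [Mo…]: ligand charges -4, Mo(III) ⇒ ion charge 1−.

[NbF4(py)2][Mo(CN)(en)(NCS)3]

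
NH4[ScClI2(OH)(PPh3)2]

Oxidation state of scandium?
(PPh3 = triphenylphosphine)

1 ammonium outside the brackets (+1 each) → the complex ion is 1−.
Ligand charges: 2×PPh3 neutral; 2×I = -2; 1×Cl = -1; 1×OH = -1; sum -4.
Sc + (-4) = 1− ⇒ Sc is +3.

+3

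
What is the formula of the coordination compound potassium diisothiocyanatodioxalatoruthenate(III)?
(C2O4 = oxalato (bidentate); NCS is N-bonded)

Ligands: 2 oxalato (C2O4, -2), 2 isothiocyanato (NCS, -1). Ligand charge sum = -6.
With Ru in oxidation state +3, the complex ion is [Ru...]^3−.
Charge balance with potassium (+1) requires 1 complex ion per 3 potassium.

K3[Ru(C2O4)2(NCS)2]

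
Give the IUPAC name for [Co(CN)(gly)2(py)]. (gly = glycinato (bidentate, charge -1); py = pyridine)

cyanobis(glycinato)(pyridine)cobalt(III)

There is no counter-ion, so the complex is neutral overall.
Ligand charges: 2×glycinato (-1 each), 1×pyridine (neutral), 1×cyano (-1 each); total -3. So Co + (-3) = 0, giving Co = +3.
Ligands are named alphabetically: cyano before glycinato before pyridine.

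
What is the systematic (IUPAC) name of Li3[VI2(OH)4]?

lithium tetrahydroxodiiodovanadate(III)

The 3 lithium counter-ions carry a total charge of +3, so each complex ion is 3−.
Ligand charges: 4×hydroxo (-1 each), 2×iodo (-1 each); total -6. So V + (-6) = 3−, giving V = +3.
The complex ion is anionic, so vanadium takes the -ate form vanadate(III).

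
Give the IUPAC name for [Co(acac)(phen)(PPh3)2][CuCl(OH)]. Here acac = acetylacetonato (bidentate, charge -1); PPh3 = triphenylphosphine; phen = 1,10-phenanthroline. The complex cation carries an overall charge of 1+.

Both ions are complex: the cation is named first with the plain metal name, the anion second with the -ate form; each ion's ligands are alphabetised independently.
The complex cation is given as 1+; its ligand charges sum to -1, so Co = +2.
A 1:1 salt means the anion carries the equal and opposite charge, 1−.
Anion: ligand charges sum to -2; for the ion to be 1−, Cu = +1.

(acetylacetonato)(1,10-phenanthroline)bis(triphenylphosphine)cobalt(II) chlorohydroxocuprate(I)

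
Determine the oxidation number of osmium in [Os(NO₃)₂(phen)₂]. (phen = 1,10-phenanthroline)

No counter-ion: the bracketed complex is neutral.
Ligand charges: 2×phen neutral; 2×NO3 = -2; sum -2.
Os + (-2) = 0 ⇒ Os is +2.

+2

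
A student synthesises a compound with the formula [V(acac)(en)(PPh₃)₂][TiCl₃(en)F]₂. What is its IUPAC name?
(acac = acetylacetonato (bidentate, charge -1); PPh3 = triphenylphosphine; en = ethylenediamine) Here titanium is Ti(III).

Ti is given as +3; the anion's ligand charges sum to -4, so the complex anion is 1−.
With 2 anions per cation, the cation must be 2×1 = 2+.
Cation: ligand charges sum to -1; for the ion to be 2+, V = +3.

(acetylacetonato)(ethylenediamine)bis(triphenylphosphine)vanadium(III) trichloro(ethylenediamine)fluorotitanate(III)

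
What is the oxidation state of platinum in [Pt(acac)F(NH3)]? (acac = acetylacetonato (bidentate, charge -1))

No counter-ion: the bracketed complex is neutral.
Ligand charges: 1×NH3 neutral; 1×acac = -1; 1×F = -1; sum -2.
Pt + (-2) = 0 ⇒ Pt is +2.

+2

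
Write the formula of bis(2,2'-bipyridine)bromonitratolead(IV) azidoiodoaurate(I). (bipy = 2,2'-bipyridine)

[Pb(bipy)2Br(NO3)][AuI(N3)]2

Cation [Pb…]: ligand charges -2, Pb(IV) ⇒ ion charge 2+.
Anion [Au…]: ligand charges -2, Au(I) ⇒ ion charge 1−.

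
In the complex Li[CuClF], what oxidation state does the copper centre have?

+1

1 lithium outside the brackets (+1 each) → the complex ion is 1−.
Ligand charges: 1×Cl = -1; 1×F = -1; sum -2.
Cu + (-2) = 1− ⇒ Cu is +1.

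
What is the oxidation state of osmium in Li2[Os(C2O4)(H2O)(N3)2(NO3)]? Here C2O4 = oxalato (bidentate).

2 lithium outside the brackets (+1 each) → the complex ion is 2−.
Ligand charges: 1×C2O4 = -2; 1×H2O neutral; 2×N3 = -2; 1×NO3 = -1; sum -5.
Os + (-5) = 2− ⇒ Os is +3.

+3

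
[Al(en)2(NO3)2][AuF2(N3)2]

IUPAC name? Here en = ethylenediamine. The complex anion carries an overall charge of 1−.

bis(ethylenediamine)dinitratoaluminium(III) diazidodifluoroaurate(III)

Both ions are complex: the cation is named first with the plain metal name, the anion second with the -ate form; each ion's ligands are alphabetised independently.
The complex anion is given as 1−; its ligand charges sum to -4, so Au = +3.
A 1:1 salt means the cation carries the equal and opposite charge, 1+.
Cation: ligand charges sum to -2; for the ion to be 1+, Al = +3.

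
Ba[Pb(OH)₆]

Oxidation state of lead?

+4

1 barium outside the brackets (+2 each) → the complex ion is 2−.
Ligand charges: 6×OH = -6; sum -6.
Pb + (-6) = 2− ⇒ Pb is +4.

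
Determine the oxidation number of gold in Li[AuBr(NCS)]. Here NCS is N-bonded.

+1

1 lithium outside the brackets (+1 each) → the complex ion is 1−.
Ligand charges: 1×Br = -1; 1×NCS = -1; sum -2.
Au + (-2) = 1− ⇒ Au is +1.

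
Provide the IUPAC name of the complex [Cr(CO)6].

hexacarbonylchromium(0)

There is no counter-ion, so the complex is neutral overall.
Ligand charges: 6×carbonyl (neutral); total 0. So Cr + (0) = 0, giving Cr = 0.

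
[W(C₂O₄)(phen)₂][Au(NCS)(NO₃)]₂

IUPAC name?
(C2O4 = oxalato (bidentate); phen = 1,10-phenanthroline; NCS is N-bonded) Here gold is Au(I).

Au is given as +1; the anion's ligand charges sum to -2, so the complex anion is 1−.
With 2 anions per cation, the cation must be 2×1 = 2+.
Cation: ligand charges sum to -2; for the ion to be 2+, W = +4.

oxalatobis(1,10-phenanthroline)tungsten(IV) isothiocyanatonitratoaurate(I)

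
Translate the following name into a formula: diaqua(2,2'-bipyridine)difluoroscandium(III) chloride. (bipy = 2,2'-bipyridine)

[Sc(bipy)F2(H2O)2]Cl

Ligands: 2 aqua (H2O, neutral), 2 fluoro (F, -1), 1 2,2'-bipyridine (bipy, neutral). Ligand charge sum = -2.
Charge balance with chloride (-1) requires 1 complex ion per 1 chloride.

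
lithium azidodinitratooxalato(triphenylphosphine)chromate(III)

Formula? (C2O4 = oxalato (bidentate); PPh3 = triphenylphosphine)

Li2[Cr(C2O4)(N3)(NO3)2(PPh3)]

Ligands: 1 azido (N3, -1), 1 oxalato (C2O4, -2), 2 nitrato (NO3, -1), 1 triphenylphosphine (PPh3, neutral). Ligand charge sum = -5.
With Cr in oxidation state +3, the complex ion is [Cr...]^2−.
Charge balance with lithium (+1) requires 1 complex ion per 2 lithium.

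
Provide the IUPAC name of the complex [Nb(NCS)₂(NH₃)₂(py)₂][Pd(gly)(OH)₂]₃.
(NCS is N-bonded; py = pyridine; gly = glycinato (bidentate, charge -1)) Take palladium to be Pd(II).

diamminediisothiocyanatobis(pyridine)niobium(V) (glycinato)dihydroxopalladate(II)

Both ions are complex: the cation is named first with the plain metal name, the anion second with the -ate form; each ion's ligands are alphabetised independently.
Pd is given as +2; the anion's ligand charges sum to -3, so the complex anion is 1−.
With 3 anions per cation, the cation must be 3×1 = 3+.
Cation: ligand charges sum to -2; for the ion to be 3+, Nb = +5.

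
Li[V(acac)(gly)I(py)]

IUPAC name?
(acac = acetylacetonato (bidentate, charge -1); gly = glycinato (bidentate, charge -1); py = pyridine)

The 1 lithium counter-ion carries a total charge of +1, so each complex ion is 1−.
Ligand charges: 1×acetylacetonato (-1 each), 1×iodo (-1 each), 1×glycinato (-1 each), 1×pyridine (neutral); total -3. So V + (-3) = 1−, giving V = +2.
The complex ion is anionic, so vanadium takes the -ate form vanadate(II).

lithium (acetylacetonato)(glycinato)iodo(pyridine)vanadate(II)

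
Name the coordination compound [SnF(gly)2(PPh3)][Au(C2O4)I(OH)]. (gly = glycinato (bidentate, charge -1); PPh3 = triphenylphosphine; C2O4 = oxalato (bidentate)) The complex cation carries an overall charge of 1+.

Both ions are complex: the cation is named first with the plain metal name, the anion second with the -ate form; each ion's ligands are alphabetised independently.
The complex cation is given as 1+; its ligand charges sum to -3, so Sn = +4.
A 1:1 salt means the anion carries the equal and opposite charge, 1−.
Anion: ligand charges sum to -4; for the ion to be 1−, Au = +3.

fluorobis(glycinato)(triphenylphosphine)tin(IV) hydroxoiodooxalatoaurate(III)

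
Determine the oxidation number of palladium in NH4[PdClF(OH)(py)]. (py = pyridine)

1 ammonium outside the brackets (+1 each) → the complex ion is 1−.
Ligand charges: 1×OH = -1; 1×Cl = -1; 1×py neutral; 1×F = -1; sum -3.
Pd + (-3) = 1− ⇒ Pd is +2.

+2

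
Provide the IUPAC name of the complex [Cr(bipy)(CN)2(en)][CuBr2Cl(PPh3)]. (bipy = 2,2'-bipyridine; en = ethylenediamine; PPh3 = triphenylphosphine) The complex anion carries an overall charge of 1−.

(2,2'-bipyridine)dicyano(ethylenediamine)chromium(III) dibromochloro(triphenylphosphine)cuprate(II)

Both ions are complex: the cation is named first with the plain metal name, the anion second with the -ate form; each ion's ligands are alphabetised independently.
The complex anion is given as 1−; its ligand charges sum to -3, so Cu = +2.
A 1:1 salt means the cation carries the equal and opposite charge, 1+.
Cation: ligand charges sum to -2; for the ion to be 1+, Cr = +3.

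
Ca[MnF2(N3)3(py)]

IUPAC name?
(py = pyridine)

The 1 calcium counter-ion carries a total charge of +2, so each complex ion is 2−.
Ligand charges: 3×azido (-1 each), 1×pyridine (neutral), 2×fluoro (-1 each); total -5. So Mn + (-5) = 2−, giving Mn = +3.
The complex ion is anionic, so manganese takes the -ate form manganate(III).

calcium triazidodifluoro(pyridine)manganate(III)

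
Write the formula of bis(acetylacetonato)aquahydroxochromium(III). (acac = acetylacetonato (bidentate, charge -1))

Ligands: 1 hydroxo (OH, -1), 2 acetylacetonato (acac, -1), 1 aqua (H2O, neutral). Ligand charge sum = -3.
With Cr in oxidation state +3, the complex ion is [Cr...].

[Cr(acac)2(H2O)(OH)]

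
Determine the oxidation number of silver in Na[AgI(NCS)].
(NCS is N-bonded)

+1

1 sodium outside the brackets (+1 each) → the complex ion is 1−.
Ligand charges: 1×I = -1; 1×NCS = -1; sum -2.
Ag + (-2) = 1− ⇒ Ag is +1.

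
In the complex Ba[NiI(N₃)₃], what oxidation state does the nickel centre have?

1 barium outside the brackets (+2 each) → the complex ion is 2−.
Ligand charges: 1×I = -1; 3×N3 = -3; sum -4.
Ni + (-4) = 2− ⇒ Ni is +2.

+2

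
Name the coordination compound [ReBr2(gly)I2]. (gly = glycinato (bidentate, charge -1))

dibromo(glycinato)diiodorhenium(V)

There is no counter-ion, so the complex is neutral overall.
Ligand charges: 1×glycinato (-1 each), 2×bromo (-1 each), 2×iodo (-1 each); total -5. So Re + (-5) = 0, giving Re = +5.
Ligands are named alphabetically: bromo before glycinato before iodo.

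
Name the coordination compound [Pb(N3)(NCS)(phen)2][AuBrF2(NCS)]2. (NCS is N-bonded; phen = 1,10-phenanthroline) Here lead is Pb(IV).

azidoisothiocyanatobis(1,10-phenanthroline)lead(IV) bromodifluoroisothiocyanatoaurate(III)

Both ions are complex: the cation is named first with the plain metal name, the anion second with the -ate form; each ion's ligands are alphabetised independently.
Pb is given as +4; the cation's ligand charges sum to -2, so the complex cation is 2+.
With 2 anions per cation, each anion must be 2/2 = 1−.
Anion: ligand charges sum to -4; for the ion to be 1−, Au = +3.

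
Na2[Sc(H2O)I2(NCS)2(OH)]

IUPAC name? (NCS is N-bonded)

sodium aquahydroxodiiododiisothiocyanatoscandate(III)

The 2 sodium counter-ions carry a total charge of +2, so each complex ion is 2−.
Ligand charges: 1×hydroxo (-1 each), 2×iodo (-1 each), 1×aqua (neutral), 2×isothiocyanato (-1 each); total -5. So Sc + (-5) = 2−, giving Sc = +3.
Ligands are named alphabetically: aqua before hydroxo before iodo before isothiocyanato.
The complex ion is anionic, so scandium takes the -ate form scandate(III).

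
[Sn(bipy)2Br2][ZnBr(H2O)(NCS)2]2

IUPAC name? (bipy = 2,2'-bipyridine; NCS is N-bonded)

bis(2,2'-bipyridine)dibromotin(IV) aquabromodiisothiocyanatozincate(II)

Both ions are complex: the cation is named first with the plain metal name, the anion second with the -ate form; each ion's ligands are alphabetised independently.
Zinc is always +2 in its complexes; the anion's ligand charges sum to -3, so the complex anion is 1−.
With 2 anions per cation, the cation must be 2×1 = 2+.
Cation: ligand charges sum to -2; for the ion to be 2+, Sn = +4.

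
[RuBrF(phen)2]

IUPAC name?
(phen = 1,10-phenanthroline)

bromofluorobis(1,10-phenanthroline)ruthenium(II)

There is no counter-ion, so the complex is neutral overall.
Ligand charges: 1×fluoro (-1 each), 1×bromo (-1 each), 2×1,10-phenanthroline (neutral); total -2. So Ru + (-2) = 0, giving Ru = +2.
Ligands are named alphabetically: bromo before fluoro before phenanthroline.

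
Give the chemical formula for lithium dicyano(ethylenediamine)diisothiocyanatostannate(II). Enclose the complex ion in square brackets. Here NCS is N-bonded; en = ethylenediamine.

Ligands: 2 isothiocyanato (NCS, -1), 1 ethylenediamine (en, neutral), 2 cyano (CN, -1). Ligand charge sum = -4.
Charge balance with lithium (+1) requires 1 complex ion per 2 lithium.

Li2[Sn(CN)2(en)(NCS)2]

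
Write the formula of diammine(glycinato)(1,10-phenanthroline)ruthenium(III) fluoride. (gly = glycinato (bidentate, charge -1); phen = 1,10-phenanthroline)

Ligands: 1 glycinato (gly, -1), 2 ammine (NH3, neutral), 1 1,10-phenanthroline (phen, neutral). Ligand charge sum = -1.
Charge balance with fluoride (-1) requires 1 complex ion per 2 fluoride.

[Ru(gly)(NH3)2(phen)]F2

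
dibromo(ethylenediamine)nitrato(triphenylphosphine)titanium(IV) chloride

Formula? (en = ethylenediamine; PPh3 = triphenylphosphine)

Ligands: 1 ethylenediamine (en, neutral), 1 triphenylphosphine (PPh3, neutral), 1 nitrato (NO3, -1), 2 bromo (Br, -1). Ligand charge sum = -3.
Charge balance with chloride (-1) requires 1 complex ion per 1 chloride.

[TiBr2(en)(NO3)(PPh3)]Cl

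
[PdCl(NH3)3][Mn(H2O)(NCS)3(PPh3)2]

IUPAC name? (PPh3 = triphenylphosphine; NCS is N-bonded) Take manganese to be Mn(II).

Mn is given as +2; the anion's ligand charges sum to -3, so the complex anion is 1−.
A 1:1 salt means the cation carries the equal and opposite charge, 1+.
Cation: ligand charges sum to -1; for the ion to be 1+, Pd = +2.

triamminechloropalladium(II) aquatriisothiocyanatobis(triphenylphosphine)manganate(II)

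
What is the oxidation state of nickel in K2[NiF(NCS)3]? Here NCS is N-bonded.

+2

2 potassium outside the brackets (+1 each) → the complex ion is 2−.
Ligand charges: 3×NCS = -3; 1×F = -1; sum -4.
Ni + (-4) = 2− ⇒ Ni is +2.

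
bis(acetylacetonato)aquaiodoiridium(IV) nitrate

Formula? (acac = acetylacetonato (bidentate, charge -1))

Ligands: 2 acetylacetonato (acac, -1), 1 aqua (H2O, neutral), 1 iodo (I, -1). Ligand charge sum = -3.
Charge balance with nitrate (-1) requires 1 complex ion per 1 nitrate.

[Ir(acac)2(H2O)I]NO3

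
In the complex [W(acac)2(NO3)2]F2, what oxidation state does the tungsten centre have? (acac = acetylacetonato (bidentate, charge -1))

2 fluoride outside the brackets (-1 each) → the complex ion is 2+.
Ligand charges: 2×NO3 = -2; 2×acac = -2; sum -4.
W + (-4) = 2+ ⇒ W is +6.

+6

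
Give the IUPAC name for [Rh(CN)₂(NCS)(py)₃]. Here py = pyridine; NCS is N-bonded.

dicyanoisothiocyanatotris(pyridine)rhodium(III)

There is no counter-ion, so the complex is neutral overall.
Ligand charges: 2×cyano (-1 each), 3×pyridine (neutral), 1×isothiocyanato (-1 each); total -3. So Rh + (-3) = 0, giving Rh = +3.
Ligands are named alphabetically: cyano before isothiocyanato before pyridine.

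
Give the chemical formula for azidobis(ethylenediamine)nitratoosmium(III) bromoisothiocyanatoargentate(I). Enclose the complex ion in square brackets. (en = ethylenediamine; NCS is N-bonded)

Cation [Os…]: ligand charges -2, Os(III) ⇒ ion charge 1+.
Anion [Ag…]: ligand charges -2, Ag(I) ⇒ ion charge 1−.

[Os(en)2(N3)(NO3)][AgBr(NCS)]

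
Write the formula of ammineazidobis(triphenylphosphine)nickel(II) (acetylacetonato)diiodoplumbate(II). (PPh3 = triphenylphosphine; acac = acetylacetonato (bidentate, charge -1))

[Ni(N3)(NH3)(PPh3)2][Pb(acac)I2]

Cation [Ni…]: ligand charges -1, Ni(II) ⇒ ion charge 1+.
Anion [Pb…]: ligand charges -3, Pb(II) ⇒ ion charge 1−.
One 1+ cation balances one 1− anion.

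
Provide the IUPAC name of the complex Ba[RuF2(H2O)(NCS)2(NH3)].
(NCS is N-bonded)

The 1 barium counter-ion carries a total charge of +2, so each complex ion is 2−.
Ligand charges: 1×ammine (neutral), 1×aqua (neutral), 2×isothiocyanato (-1 each), 2×fluoro (-1 each); total -4. So Ru + (-4) = 2−, giving Ru = +2.
The complex ion is anionic, so ruthenium takes the -ate form ruthenate(II).

barium ammineaquadifluorodiisothiocyanatoruthenate(II)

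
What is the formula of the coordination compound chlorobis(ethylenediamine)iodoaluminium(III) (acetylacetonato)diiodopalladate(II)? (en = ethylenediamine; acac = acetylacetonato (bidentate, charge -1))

Cation [Al…]: ligand charges -2, Al(III) ⇒ ion charge 1+.
Anion [Pd…]: ligand charges -3, Pd(II) ⇒ ion charge 1−.
One 1+ cation balances one 1− anion.

[AlCl(en)2I][Pd(acac)I2]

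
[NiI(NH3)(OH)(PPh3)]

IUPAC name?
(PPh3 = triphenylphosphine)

amminehydroxoiodo(triphenylphosphine)nickel(II)

There is no counter-ion, so the complex is neutral overall.
Ligand charges: 1×ammine (neutral), 1×triphenylphosphine (neutral), 1×hydroxo (-1 each), 1×iodo (-1 each); total -2. So Ni + (-2) = 0, giving Ni = +2.
Ligands are named alphabetically: ammine before hydroxo before iodo before triphenylphosphine.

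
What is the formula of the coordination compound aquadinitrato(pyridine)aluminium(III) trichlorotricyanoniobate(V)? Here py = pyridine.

[Al(H2O)(NO3)2(py)][NbCl3(CN)3]

Cation [Al…]: ligand charges -2, Al(III) ⇒ ion charge 1+.
Anion [Nb…]: ligand charges -6, Nb(V) ⇒ ion charge 1−.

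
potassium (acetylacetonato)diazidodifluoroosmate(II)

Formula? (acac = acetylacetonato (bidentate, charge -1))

Ligands: 1 acetylacetonato (acac, -1), 2 azido (N3, -1), 2 fluoro (F, -1). Ligand charge sum = -5.
With Os in oxidation state +2, the complex ion is [Os...]^3−.
Charge balance with potassium (+1) requires 1 complex ion per 3 potassium.

K3[Os(acac)F2(N3)2]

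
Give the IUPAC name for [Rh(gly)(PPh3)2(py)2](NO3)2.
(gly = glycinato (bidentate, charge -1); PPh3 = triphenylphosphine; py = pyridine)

The 2 nitrate counter-ions carry a total charge of -2, so each complex ion is 2+.
Ligand charges: 1×glycinato (-1 each), 2×triphenylphosphine (neutral), 2×pyridine (neutral); total -1. So Rh + (-1) = 2+, giving Rh = +3.
Ligands are named alphabetically: glycinato before pyridine before triphenylphosphine.

(glycinato)bis(pyridine)bis(triphenylphosphine)rhodium(III) nitrate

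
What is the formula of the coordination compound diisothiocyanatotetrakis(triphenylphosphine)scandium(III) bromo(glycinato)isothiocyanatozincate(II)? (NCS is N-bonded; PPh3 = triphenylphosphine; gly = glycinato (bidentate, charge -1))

Cation [Sc…]: ligand charges -2, Sc(III) ⇒ ion charge 1+.
Anion [Zn…]: ligand charges -3, Zn(II) ⇒ ion charge 1−.
One 1+ cation balances one 1− anion.

[Sc(NCS)2(PPh3)4][ZnBr(gly)(NCS)]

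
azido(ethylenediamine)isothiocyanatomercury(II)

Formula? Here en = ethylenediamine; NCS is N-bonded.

Ligands: 1 ethylenediamine (en, neutral), 1 azido (N3, -1), 1 isothiocyanato (NCS, -1). Ligand charge sum = -2.
With Hg in oxidation state +2, the complex ion is [Hg...].

[Hg(en)(N3)(NCS)]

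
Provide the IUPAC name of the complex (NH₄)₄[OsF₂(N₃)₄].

The 4 ammonium counter-ions carry a total charge of +4, so each complex ion is 4−.
Ligand charges: 2×fluoro (-1 each), 4×azido (-1 each); total -6. So Os + (-6) = 4−, giving Os = +2.
Ligands are named alphabetically: azido before fluoro.
The complex ion is anionic, so osmium takes the -ate form osmate(II).

ammonium tetraazidodifluoroosmate(II)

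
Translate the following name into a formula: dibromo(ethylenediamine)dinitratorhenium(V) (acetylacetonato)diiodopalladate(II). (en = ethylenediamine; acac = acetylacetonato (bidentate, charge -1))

Cation [Re…]: ligand charges -4, Re(V) ⇒ ion charge 1+.
Anion [Pd…]: ligand charges -3, Pd(II) ⇒ ion charge 1−.
One 1+ cation balances one 1− anion.

[ReBr2(en)(NO3)2][Pd(acac)I2]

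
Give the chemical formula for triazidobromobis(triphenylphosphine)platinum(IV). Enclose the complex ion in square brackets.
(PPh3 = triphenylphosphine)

Ligands: 2 triphenylphosphine (PPh3, neutral), 3 azido (N3, -1), 1 bromo (Br, -1). Ligand charge sum = -4.
With Pt in oxidation state +4, the complex ion is [Pt...].

[PtBr(N3)3(PPh3)2]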